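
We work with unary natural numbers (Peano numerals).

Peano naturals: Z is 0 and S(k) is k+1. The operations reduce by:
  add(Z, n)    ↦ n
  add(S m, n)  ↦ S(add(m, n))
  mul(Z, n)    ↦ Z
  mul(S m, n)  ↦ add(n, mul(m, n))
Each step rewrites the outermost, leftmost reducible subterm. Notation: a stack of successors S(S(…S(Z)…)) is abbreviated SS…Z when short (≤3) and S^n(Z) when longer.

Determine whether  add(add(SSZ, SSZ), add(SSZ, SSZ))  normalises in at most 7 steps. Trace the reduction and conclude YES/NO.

  start: add(add(SSZ, SSZ), add(SSZ, SSZ))
  step 1: add(S(add(SZ, SSZ)), add(SSZ, SSZ))
  step 2: S(add(add(SZ, SSZ), add(SSZ, SSZ)))
  step 3: S(add(S(add(Z, SSZ)), add(SSZ, SSZ)))
  step 4: S(S(add(add(Z, SSZ), add(SSZ, SSZ))))
  step 5: S(S(add(SSZ, add(SSZ, SSZ))))
  step 6: S(S(S(add(SZ, add(SSZ, SSZ)))))
  step 7: S(S(S(S(add(Z, add(SSZ, SSZ))))))

Answer: NO — after 7 steps the term is S(S(S(S(add(Z, add(SSZ, SSZ)))))), not yet normal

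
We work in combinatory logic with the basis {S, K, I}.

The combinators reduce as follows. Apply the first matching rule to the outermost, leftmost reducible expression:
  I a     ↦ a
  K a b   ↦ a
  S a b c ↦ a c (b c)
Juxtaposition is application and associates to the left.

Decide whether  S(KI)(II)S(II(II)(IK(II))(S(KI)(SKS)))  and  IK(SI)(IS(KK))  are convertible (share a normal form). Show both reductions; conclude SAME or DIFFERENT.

Answer: SAME — A ⇓ SI, B ⇓ SI

Derivation:
Term A:
  start: S(KI)(II)S(II(II)(IK(II))(S(KI)(SKS)))
  →1  KIS(IIS)(II(II)(IK(II))(S(KI)(SKS)))
  →2  I(IIS)(II(II)(IK(II))(S(KI)(SKS)))
  →3  IIS(II(II)(IK(II))(S(KI)(SKS)))
  →4  IS(II(II)(IK(II))(S(KI)(SKS)))
  →5  S(II(II)(IK(II))(S(KI)(SKS)))
  →6  S(I(II)(IK(II))(S(KI)(SKS)))
  →7  S(II(IK(II))(S(KI)(SKS)))
  →8  S(I(IK(II))(S(KI)(SKS)))
  →9  S(IK(II)(S(KI)(SKS)))
  →10  S(K(II)(S(KI)(SKS)))
  →11  S(II)
  →12  SI

Term B:
  start: IK(SI)(IS(KK))
  →1  K(SI)(IS(KK))
  →2  SI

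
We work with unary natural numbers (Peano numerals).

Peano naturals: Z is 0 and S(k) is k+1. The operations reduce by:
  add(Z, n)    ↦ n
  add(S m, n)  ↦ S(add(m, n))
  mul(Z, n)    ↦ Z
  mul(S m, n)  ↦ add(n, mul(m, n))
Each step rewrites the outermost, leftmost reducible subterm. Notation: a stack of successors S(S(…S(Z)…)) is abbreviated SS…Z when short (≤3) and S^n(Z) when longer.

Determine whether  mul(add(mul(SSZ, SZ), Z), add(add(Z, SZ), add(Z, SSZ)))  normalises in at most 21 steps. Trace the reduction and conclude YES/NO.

  start: mul(add(mul(SSZ, SZ), Z), add(add(Z, SZ), add(Z, SSZ)))
  [1] mul(add(add(SZ, mul(SZ, SZ)), Z), add(add(Z, SZ), add(Z, SSZ)))
  [2] mul(add(S(add(Z, mul(SZ, SZ))), Z), add(add(Z, SZ), add(Z, SSZ)))
  [3] mul(S(add(add(Z, mul(SZ, SZ)), Z)), add(add(Z, SZ), add(Z, SSZ)))
  [4] add(add(add(Z, SZ), add(Z, SSZ)), mul(add(add(Z, mul(SZ, SZ)), Z), add(add(Z, SZ), add(Z, SSZ))))
  [5] add(add(SZ, add(Z, SSZ)), mul(add(add(Z, mul(SZ, SZ)), Z), add(add(Z, SZ), add(Z, SSZ))))
  [6] add(S(add(Z, add(Z, SSZ))), mul(add(add(Z, mul(SZ, SZ)), Z), add(add(Z, SZ), add(Z, SSZ))))
  [7] S(add(add(Z, add(Z, SSZ)), mul(add(add(Z, mul(SZ, SZ)), Z), add(add(Z, SZ), add(Z, SSZ)))))
  [8] S(add(add(Z, SSZ), mul(add(add(Z, mul(SZ, SZ)), Z), add(add(Z, SZ), add(Z, SSZ)))))
  [9] S(add(SSZ, mul(add(add(Z, mul(SZ, SZ)), Z), add(add(Z, SZ), add(Z, SSZ)))))
  [10] S(S(add(SZ, mul(add(add(Z, mul(SZ, SZ)), Z), add(add(Z, SZ), add(Z, SSZ))))))
  [11] S(S(S(add(Z, mul(add(add(Z, mul(SZ, SZ)), Z), add(add(Z, SZ), add(Z, SSZ)))))))
  [12] S(S(S(mul(add(add(Z, mul(SZ, SZ)), Z), add(add(Z, SZ), add(Z, SSZ))))))
  [13] S(S(S(mul(add(mul(SZ, SZ), Z), add(add(Z, SZ), add(Z, SSZ))))))
  [14] S(S(S(mul(add(add(SZ, mul(Z, SZ)), Z), add(add(Z, SZ), add(Z, SSZ))))))
  [15] S(S(S(mul(add(S(add(Z, mul(Z, SZ))), Z), add(add(Z, SZ), add(Z, SSZ))))))
  [16] S(S(S(mul(S(add(add(Z, mul(Z, SZ)), Z)), add(add(Z, SZ), add(Z, SSZ))))))
  [17] S(S(S(add(add(add(Z, SZ), add(Z, SSZ)), mul(add(add(Z, mul(Z, SZ)), Z), add(add(Z, SZ), add(Z, SSZ)))))))
  [18] S(S(S(add(add(SZ, add(Z, SSZ)), mul(add(add(Z, mul(Z, SZ)), Z), add(add(Z, SZ), add(Z, SSZ)))))))
  [19] S(S(S(add(S(add(Z, add(Z, SSZ))), mul(add(add(Z, mul(Z, SZ)), Z), add(add(Z, SZ), add(Z, SSZ)))))))
  [20] S(S(S(S(add(add(Z, add(Z, SSZ)), mul(add(add(Z, mul(Z, SZ)), Z), add(add(Z, SZ), add(Z, SSZ))))))))
  [21] S(S(S(S(add(add(Z, SSZ), mul(add(add(Z, mul(Z, SZ)), Z), add(add(Z, SZ), add(Z, SSZ))))))))

Answer: NO — after 21 steps the term is S(S(S(S(add(add(Z, SSZ), mul(add(add(Z, mul(Z, SZ)), Z), add(add(Z, SZ), add(Z, SSZ)))))))), not yet normal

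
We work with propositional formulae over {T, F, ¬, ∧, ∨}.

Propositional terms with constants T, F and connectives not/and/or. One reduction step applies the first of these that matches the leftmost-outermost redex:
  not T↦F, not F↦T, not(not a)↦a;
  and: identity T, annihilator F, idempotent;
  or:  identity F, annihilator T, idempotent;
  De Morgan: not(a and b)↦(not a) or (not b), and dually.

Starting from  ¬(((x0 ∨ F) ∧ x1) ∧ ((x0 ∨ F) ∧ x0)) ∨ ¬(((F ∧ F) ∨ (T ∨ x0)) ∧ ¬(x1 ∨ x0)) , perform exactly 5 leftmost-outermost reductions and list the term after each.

  start: ¬(((x0 ∨ F) ∧ x1) ∧ ((x0 ∨ F) ∧ x0)) ∨ ¬(((F ∧ F) ∨ (T ∨ x0)) ∧ ¬(x1 ∨ x0))
  step 1: (¬((x0 ∨ F) ∧ x1) ∨ ¬((x0 ∨ F) ∧ x0)) ∨ ¬(((F ∧ F) ∨ (T ∨ x0)) ∧ ¬(x1 ∨ x0))
  step 2: ((¬(x0 ∨ F) ∨ ¬x1) ∨ ¬((x0 ∨ F) ∧ x0)) ∨ ¬(((F ∧ F) ∨ (T ∨ x0)) ∧ ¬(x1 ∨ x0))
  step 3: (((¬x0 ∧ ¬F) ∨ ¬x1) ∨ ¬((x0 ∨ F) ∧ x0)) ∨ ¬(((F ∧ F) ∨ (T ∨ x0)) ∧ ¬(x1 ∨ x0))
  step 4: (((¬x0 ∧ T) ∨ ¬x1) ∨ ¬((x0 ∨ F) ∧ x0)) ∨ ¬(((F ∧ F) ∨ (T ∨ x0)) ∧ ¬(x1 ∨ x0))
  step 5: ((¬x0 ∨ ¬x1) ∨ ¬((x0 ∨ F) ∧ x0)) ∨ ¬(((F ∧ F) ∨ (T ∨ x0)) ∧ ¬(x1 ∨ x0))

Answer: after 5 steps: ((¬x0 ∨ ¬x1) ∨ ¬((x0 ∨ F) ∧ x0)) ∨ ¬(((F ∧ F) ∨ (T ∨ x0)) ∧ ¬(x1 ∨ x0))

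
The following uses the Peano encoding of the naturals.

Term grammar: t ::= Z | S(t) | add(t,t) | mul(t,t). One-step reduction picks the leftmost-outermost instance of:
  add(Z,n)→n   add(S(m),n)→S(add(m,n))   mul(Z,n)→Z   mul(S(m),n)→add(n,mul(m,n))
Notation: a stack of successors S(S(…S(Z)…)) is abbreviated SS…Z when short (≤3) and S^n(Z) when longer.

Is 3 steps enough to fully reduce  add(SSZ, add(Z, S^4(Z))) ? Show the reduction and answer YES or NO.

  start: add(SSZ, add(Z, S^4(Z)))
  →1  S(add(SZ, add(Z, S^4(Z))))
  →2  S(S(add(Z, add(Z, S^4(Z)))))
  →3  S(S(add(Z, S^4(Z))))

Answer: NO — after 3 steps the term is S(S(add(Z, S^4(Z)))), not yet normal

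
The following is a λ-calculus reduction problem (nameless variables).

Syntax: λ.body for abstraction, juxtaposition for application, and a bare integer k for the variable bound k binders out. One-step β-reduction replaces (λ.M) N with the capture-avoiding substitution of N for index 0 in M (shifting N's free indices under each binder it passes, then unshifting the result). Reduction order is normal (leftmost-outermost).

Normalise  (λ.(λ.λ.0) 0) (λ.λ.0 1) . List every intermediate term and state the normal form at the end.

Answer: normal form = λ.0  (in 2 steps)

Working:
  start: (λ.(λ.λ.0) 0) (λ.λ.0 1)
  →1  (λ.λ.0) (λ.λ.0 1)
  →2  λ.0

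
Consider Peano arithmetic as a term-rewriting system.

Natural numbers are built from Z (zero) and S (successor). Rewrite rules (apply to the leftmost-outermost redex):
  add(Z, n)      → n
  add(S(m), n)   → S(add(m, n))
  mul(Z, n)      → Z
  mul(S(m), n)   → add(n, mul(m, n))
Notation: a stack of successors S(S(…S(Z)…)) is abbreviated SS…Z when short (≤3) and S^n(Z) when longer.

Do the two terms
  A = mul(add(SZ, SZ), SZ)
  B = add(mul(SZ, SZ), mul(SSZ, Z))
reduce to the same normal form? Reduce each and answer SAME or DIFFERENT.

Answer: DIFFERENT — A ⇓ SSZ, B ⇓ SZ

Working:
Term A:
  start: mul(add(SZ, SZ), SZ)
  [1] mul(S(add(Z, SZ)), SZ)
  [2] add(SZ, mul(add(Z, SZ), SZ))
  [3] S(add(Z, mul(add(Z, SZ), SZ)))
  [4] S(mul(add(Z, SZ), SZ))
  [5] S(mul(SZ, SZ))
  [6] S(add(SZ, mul(Z, SZ)))
  [7] S(S(add(Z, mul(Z, SZ))))
  [8] S(S(mul(Z, SZ)))
  [9] SSZ

Term B:
  start: add(mul(SZ, SZ), mul(SSZ, Z))
  [1] add(add(SZ, mul(Z, SZ)), mul(SSZ, Z))
  [2] add(S(add(Z, mul(Z, SZ))), mul(SSZ, Z))
  [3] S(add(add(Z, mul(Z, SZ)), mul(SSZ, Z)))
  [4] S(add(mul(Z, SZ), mul(SSZ, Z)))
  [5] S(add(Z, mul(SSZ, Z)))
  [6] S(mul(SSZ, Z))
  [7] S(add(Z, mul(SZ, Z)))
  [8] S(mul(SZ, Z))
  [9] S(add(Z, mul(Z, Z)))
  [10] S(mul(Z, Z))
  [11] SZ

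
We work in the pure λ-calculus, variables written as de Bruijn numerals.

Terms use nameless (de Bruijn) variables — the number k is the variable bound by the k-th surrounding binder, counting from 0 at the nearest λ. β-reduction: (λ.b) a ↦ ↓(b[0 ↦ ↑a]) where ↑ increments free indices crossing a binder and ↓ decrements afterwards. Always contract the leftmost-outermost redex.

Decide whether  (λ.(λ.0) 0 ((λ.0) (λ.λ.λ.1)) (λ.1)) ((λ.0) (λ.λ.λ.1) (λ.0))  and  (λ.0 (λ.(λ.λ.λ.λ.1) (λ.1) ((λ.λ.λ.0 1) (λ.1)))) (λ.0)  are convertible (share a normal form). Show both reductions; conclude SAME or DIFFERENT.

Term A:
  start: (λ.(λ.0) 0 ((λ.0) (λ.λ.λ.1)) (λ.1)) ((λ.0) (λ.λ.λ.1) (λ.0))
  →1  (λ.0) ((λ.0) (λ.λ.λ.1) (λ.0)) ((λ.0) (λ.λ.λ.1)) (λ.(λ.0) (λ.λ.λ.1) (λ.0))
  →2  (λ.0) (λ.λ.λ.1) (λ.0) ((λ.0) (λ.λ.λ.1)) (λ.(λ.0) (λ.λ.λ.1) (λ.0))
  →3  (λ.λ.λ.1) (λ.0) ((λ.0) (λ.λ.λ.1)) (λ.(λ.0) (λ.λ.λ.1) (λ.0))
  →4  (λ.λ.1) ((λ.0) (λ.λ.λ.1)) (λ.(λ.0) (λ.λ.λ.1) (λ.0))
  →5  (λ.(λ.0) (λ.λ.λ.1)) (λ.(λ.0) (λ.λ.λ.1) (λ.0))
  →6  (λ.0) (λ.λ.λ.1)
  →7  λ.λ.λ.1

Term B:
  start: (λ.0 (λ.(λ.λ.λ.λ.1) (λ.1) ((λ.λ.λ.0 1) (λ.1)))) (λ.0)
  →1  (λ.0) (λ.(λ.λ.λ.λ.1) (λ.1) ((λ.λ.λ.0 1) (λ.1)))
  →2  λ.(λ.λ.λ.λ.1) (λ.1) ((λ.λ.λ.0 1) (λ.1))
  →3  λ.(λ.λ.λ.1) ((λ.λ.λ.0 1) (λ.1))
  →4  λ.λ.λ.1

Answer: SAME — A ⇓ λ.λ.λ.1, B ⇓ λ.λ.λ.1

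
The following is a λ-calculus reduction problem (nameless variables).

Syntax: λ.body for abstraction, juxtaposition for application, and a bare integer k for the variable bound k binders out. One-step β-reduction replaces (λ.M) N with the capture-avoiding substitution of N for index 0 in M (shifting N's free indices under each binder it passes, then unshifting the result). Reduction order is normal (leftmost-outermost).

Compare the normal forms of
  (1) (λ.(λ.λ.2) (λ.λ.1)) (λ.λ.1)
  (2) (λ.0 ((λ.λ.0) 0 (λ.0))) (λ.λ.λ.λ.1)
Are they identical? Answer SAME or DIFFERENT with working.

Term A:
  start: (λ.(λ.λ.2) (λ.λ.1)) (λ.λ.1)
  step 1: (λ.λ.λ.λ.1) (λ.λ.1)
  step 2: λ.λ.λ.1

Term B:
  start: (λ.0 ((λ.λ.0) 0 (λ.0))) (λ.λ.λ.λ.1)
  step 1: (λ.λ.λ.λ.1) ((λ.λ.0) (λ.λ.λ.λ.1) (λ.0))
  step 2: λ.λ.λ.1

Answer: SAME — A ⇓ λ.λ.λ.1, B ⇓ λ.λ.λ.1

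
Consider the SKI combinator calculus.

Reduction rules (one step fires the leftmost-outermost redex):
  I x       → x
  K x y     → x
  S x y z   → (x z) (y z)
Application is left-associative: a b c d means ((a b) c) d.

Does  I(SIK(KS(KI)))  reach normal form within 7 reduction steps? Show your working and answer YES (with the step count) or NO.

Answer: YES — reaches normal form S(KS) in 5 ≤ 7 steps

Working:
  start: I(SIK(KS(KI)))
  →1  SIK(KS(KI))
  →2  I(KS(KI))(K(KS(KI)))
  →3  KS(KI)(K(KS(KI)))
  →4  S(K(KS(KI)))
  →5  S(KS)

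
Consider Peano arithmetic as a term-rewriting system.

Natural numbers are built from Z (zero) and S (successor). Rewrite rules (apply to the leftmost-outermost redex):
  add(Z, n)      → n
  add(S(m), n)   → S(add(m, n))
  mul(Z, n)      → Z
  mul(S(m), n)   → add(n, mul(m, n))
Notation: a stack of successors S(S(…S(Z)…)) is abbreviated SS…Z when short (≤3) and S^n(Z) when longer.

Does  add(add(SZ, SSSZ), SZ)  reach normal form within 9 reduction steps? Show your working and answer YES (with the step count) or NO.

  start: add(add(SZ, SSSZ), SZ)
  →1  add(S(add(Z, SSSZ)), SZ)
  →2  S(add(add(Z, SSSZ), SZ))
  →3  S(add(SSSZ, SZ))
  →4  S(S(add(SSZ, SZ)))
  →5  S(S(S(add(SZ, SZ))))
  →6  S(S(S(S(add(Z, SZ)))))
  →7  S^5(Z)

Answer: YES — reaches normal form S^5(Z) in 7 ≤ 9 steps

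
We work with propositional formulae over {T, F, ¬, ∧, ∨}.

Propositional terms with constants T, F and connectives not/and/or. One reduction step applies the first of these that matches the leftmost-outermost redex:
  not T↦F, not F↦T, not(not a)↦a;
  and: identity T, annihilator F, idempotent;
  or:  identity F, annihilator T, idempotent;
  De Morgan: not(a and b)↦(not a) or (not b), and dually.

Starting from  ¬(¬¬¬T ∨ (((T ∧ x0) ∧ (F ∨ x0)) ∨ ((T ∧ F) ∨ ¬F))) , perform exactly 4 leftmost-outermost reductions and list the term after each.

Answer: after 4 steps: ¬(((T ∧ x0) ∧ (F ∨ x0)) ∨ ((T ∧ F) ∨ ¬F))

Derivation:
  start: ¬(¬¬¬T ∨ (((T ∧ x0) ∧ (F ∨ x0)) ∨ ((T ∧ F) ∨ ¬F)))
  [1] ¬¬¬¬T ∧ ¬(((T ∧ x0) ∧ (F ∨ x0)) ∨ ((T ∧ F) ∨ ¬F))
  [2] ¬¬T ∧ ¬(((T ∧ x0) ∧ (F ∨ x0)) ∨ ((T ∧ F) ∨ ¬F))
  [3] T ∧ ¬(((T ∧ x0) ∧ (F ∨ x0)) ∨ ((T ∧ F) ∨ ¬F))
  [4] ¬(((T ∧ x0) ∧ (F ∨ x0)) ∨ ((T ∧ F) ∨ ¬F))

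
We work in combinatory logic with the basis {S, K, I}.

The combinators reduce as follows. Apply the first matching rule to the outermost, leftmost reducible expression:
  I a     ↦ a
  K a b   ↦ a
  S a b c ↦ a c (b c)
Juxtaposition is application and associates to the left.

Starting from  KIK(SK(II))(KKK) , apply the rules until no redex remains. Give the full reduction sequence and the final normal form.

Answer: normal form = K  (in 5 steps)

Reduction:
  start: KIK(SK(II))(KKK)
  [1] I(SK(II))(KKK)
  [2] SK(II)(KKK)
  [3] K(KKK)(II(KKK))
  [4] KKK
  [5] K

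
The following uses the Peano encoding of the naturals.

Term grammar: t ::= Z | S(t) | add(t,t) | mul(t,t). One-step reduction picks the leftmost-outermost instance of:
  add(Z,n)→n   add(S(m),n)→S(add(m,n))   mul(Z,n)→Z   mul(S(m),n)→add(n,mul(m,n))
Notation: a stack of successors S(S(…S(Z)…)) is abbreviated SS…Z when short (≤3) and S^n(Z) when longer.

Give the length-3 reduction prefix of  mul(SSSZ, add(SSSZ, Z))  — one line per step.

  start: mul(SSSZ, add(SSSZ, Z))
  →1  add(add(SSSZ, Z), mul(SSZ, add(SSSZ, Z)))
  →2  add(S(add(SSZ, Z)), mul(SSZ, add(SSSZ, Z)))
  →3  S(add(add(SSZ, Z), mul(SSZ, add(SSSZ, Z))))

Answer: after 3 steps: S(add(add(SSZ, Z), mul(SSZ, add(SSSZ, Z))))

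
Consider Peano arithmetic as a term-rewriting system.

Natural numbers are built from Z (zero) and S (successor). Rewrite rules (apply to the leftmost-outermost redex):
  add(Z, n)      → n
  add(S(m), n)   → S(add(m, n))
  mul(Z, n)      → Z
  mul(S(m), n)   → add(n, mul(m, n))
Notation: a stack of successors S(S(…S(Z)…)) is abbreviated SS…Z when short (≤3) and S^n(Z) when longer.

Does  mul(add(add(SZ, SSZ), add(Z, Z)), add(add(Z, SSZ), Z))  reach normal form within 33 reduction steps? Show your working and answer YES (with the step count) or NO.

Answer: YES — reaches normal form S^6(Z) in 32 ≤ 33 steps

Reduction:
  start: mul(add(add(SZ, SSZ), add(Z, Z)), add(add(Z, SSZ), Z))
  step 1: mul(add(S(add(Z, SSZ)), add(Z, Z)), add(add(Z, SSZ), Z))
  step 2: mul(S(add(add(Z, SSZ), add(Z, Z))), add(add(Z, SSZ), Z))
  step 3: add(add(add(Z, SSZ), Z), mul(add(add(Z, SSZ), add(Z, Z)), add(add(Z, SSZ), Z)))
  step 4: add(add(SSZ, Z), mul(add(add(Z, SSZ), add(Z, Z)), add(add(Z, SSZ), Z)))
  step 5: add(S(add(SZ, Z)), mul(add(add(Z, SSZ), add(Z, Z)), add(add(Z, SSZ), Z)))
  step 6: S(add(add(SZ, Z), mul(add(add(Z, SSZ), add(Z, Z)), add(add(Z, SSZ), Z))))
  step 7: S(add(S(add(Z, Z)), mul(add(add(Z, SSZ), add(Z, Z)), add(add(Z, SSZ), Z))))
  step 8: S(S(add(add(Z, Z), mul(add(add(Z, SSZ), add(Z, Z)), add(add(Z, SSZ), Z)))))
  step 9: S(S(add(Z, mul(add(add(Z, SSZ), add(Z, Z)), add(add(Z, SSZ), Z)))))
  step 10: S(S(mul(add(add(Z, SSZ), add(Z, Z)), add(add(Z, SSZ), Z))))
  step 11: S(S(mul(add(SSZ, add(Z, Z)), add(add(Z, SSZ), Z))))
  step 12: S(S(mul(S(add(SZ, add(Z, Z))), add(add(Z, SSZ), Z))))
  step 13: S(S(add(add(add(Z, SSZ), Z), mul(add(SZ, add(Z, Z)), add(add(Z, SSZ), Z)))))
  step 14: S(S(add(add(SSZ, Z), mul(add(SZ, add(Z, Z)), add(add(Z, SSZ), Z)))))
  step 15: S(S(add(S(add(SZ, Z)), mul(add(SZ, add(Z, Z)), add(add(Z, SSZ), Z)))))
  step 16: S(S(S(add(add(SZ, Z), mul(add(SZ, add(Z, Z)), add(add(Z, SSZ), Z))))))
  step 17: S(S(S(add(S(add(Z, Z)), mul(add(SZ, add(Z, Z)), add(add(Z, SSZ), Z))))))
  step 18: S(S(S(S(add(add(Z, Z), mul(add(SZ, add(Z, Z)), add(add(Z, SSZ), Z)))))))
  step 19: S(S(S(S(add(Z, mul(add(SZ, add(Z, Z)), add(add(Z, SSZ), Z)))))))
  step 20: S(S(S(S(mul(add(SZ, add(Z, Z)), add(add(Z, SSZ), Z))))))
  step 21: S(S(S(S(mul(S(add(Z, add(Z, Z))), add(add(Z, SSZ), Z))))))
  step 22: S(S(S(S(add(add(add(Z, SSZ), Z), mul(add(Z, add(Z, Z)), add(add(Z, SSZ), Z)))))))
  step 23: S(S(S(S(add(add(SSZ, Z), mul(add(Z, add(Z, Z)), add(add(Z, SSZ), Z)))))))
  step 24: S(S(S(S(add(S(add(SZ, Z)), mul(add(Z, add(Z, Z)), add(add(Z, SSZ), Z)))))))
  step 25: S(S(S(S(S(add(add(SZ, Z), mul(add(Z, add(Z, Z)), add(add(Z, SSZ), Z))))))))
  step 26: S(S(S(S(S(add(S(add(Z, Z)), mul(add(Z, add(Z, Z)), add(add(Z, SSZ), Z))))))))
  step 27: S(S(S(S(S(S(add(add(Z, Z), mul(add(Z, add(Z, Z)), add(add(Z, SSZ), Z)))))))))
  step 28: S(S(S(S(S(S(add(Z, mul(add(Z, add(Z, Z)), add(add(Z, SSZ), Z)))))))))
  step 29: S(S(S(S(S(S(mul(add(Z, add(Z, Z)), add(add(Z, SSZ), Z))))))))
  step 30: S(S(S(S(S(S(mul(add(Z, Z), add(add(Z, SSZ), Z))))))))
  step 31: S(S(S(S(S(S(mul(Z, add(add(Z, SSZ), Z))))))))
  step 32: S^6(Z)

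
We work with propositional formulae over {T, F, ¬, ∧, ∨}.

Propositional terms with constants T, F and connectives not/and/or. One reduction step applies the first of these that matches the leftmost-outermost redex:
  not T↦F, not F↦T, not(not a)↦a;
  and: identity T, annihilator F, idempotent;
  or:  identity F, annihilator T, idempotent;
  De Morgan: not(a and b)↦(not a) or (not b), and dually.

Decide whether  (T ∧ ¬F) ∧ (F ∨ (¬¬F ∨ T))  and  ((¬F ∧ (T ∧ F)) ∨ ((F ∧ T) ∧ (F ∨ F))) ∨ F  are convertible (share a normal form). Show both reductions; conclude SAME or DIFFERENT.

Answer: DIFFERENT — A ⇓ T, B ⇓ F

Working:
Term A:
  start: (T ∧ ¬F) ∧ (F ∨ (¬¬F ∨ T))
  step 1: ¬F ∧ (F ∨ (¬¬F ∨ T))
  step 2: T ∧ (F ∨ (¬¬F ∨ T))
  step 3: F ∨ (¬¬F ∨ T)
  step 4: ¬¬F ∨ T
  step 5: T

Term B:
  start: ((¬F ∧ (T ∧ F)) ∨ ((F ∧ T) ∧ (F ∨ F))) ∨ F
  step 1: (¬F ∧ (T ∧ F)) ∨ ((F ∧ T) ∧ (F ∨ F))
  step 2: (T ∧ (T ∧ F)) ∨ ((F ∧ T) ∧ (F ∨ F))
  step 3: (T ∧ F) ∨ ((F ∧ T) ∧ (F ∨ F))
  step 4: F ∨ ((F ∧ T) ∧ (F ∨ F))
  step 5: (F ∧ T) ∧ (F ∨ F)
  step 6: F ∧ (F ∨ F)
  step 7: F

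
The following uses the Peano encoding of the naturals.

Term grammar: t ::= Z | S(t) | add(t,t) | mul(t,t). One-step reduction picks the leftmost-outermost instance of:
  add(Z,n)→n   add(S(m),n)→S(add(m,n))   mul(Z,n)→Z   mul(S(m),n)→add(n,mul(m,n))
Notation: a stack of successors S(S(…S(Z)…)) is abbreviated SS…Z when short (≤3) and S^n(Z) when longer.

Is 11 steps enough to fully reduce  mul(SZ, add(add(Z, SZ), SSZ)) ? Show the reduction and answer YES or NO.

  start: mul(SZ, add(add(Z, SZ), SSZ))
  →1  add(add(add(Z, SZ), SSZ), mul(Z, add(add(Z, SZ), SSZ)))
  →2  add(add(SZ, SSZ), mul(Z, add(add(Z, SZ), SSZ)))
  →3  add(S(add(Z, SSZ)), mul(Z, add(add(Z, SZ), SSZ)))
  →4  S(add(add(Z, SSZ), mul(Z, add(add(Z, SZ), SSZ))))
  →5  S(add(SSZ, mul(Z, add(add(Z, SZ), SSZ))))
  →6  S(S(add(SZ, mul(Z, add(add(Z, SZ), SSZ)))))
  →7  S(S(S(add(Z, mul(Z, add(add(Z, SZ), SSZ))))))
  →8  S(S(S(mul(Z, add(add(Z, SZ), SSZ)))))
  →9  SSSZ

Answer: YES — reaches normal form SSSZ in 9 ≤ 11 steps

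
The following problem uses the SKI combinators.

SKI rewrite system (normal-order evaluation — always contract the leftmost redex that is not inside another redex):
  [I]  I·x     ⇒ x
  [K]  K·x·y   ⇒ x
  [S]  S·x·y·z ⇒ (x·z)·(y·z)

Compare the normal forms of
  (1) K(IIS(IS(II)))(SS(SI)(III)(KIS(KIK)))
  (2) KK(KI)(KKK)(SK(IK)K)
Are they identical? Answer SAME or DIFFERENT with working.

Term A:
  start: K(IIS(IS(II)))(SS(SI)(III)(KIS(KIK)))
  →1  IIS(IS(II))
  →2  IS(IS(II))
  →3  S(IS(II))
  →4  S(S(II))
  →5  S(SI)

Term B:
  start: KK(KI)(KKK)(SK(IK)K)
  →1  K(KKK)(SK(IK)K)
  →2  KKK
  →3  K

Answer: DIFFERENT — A ⇓ S(SI), B ⇓ K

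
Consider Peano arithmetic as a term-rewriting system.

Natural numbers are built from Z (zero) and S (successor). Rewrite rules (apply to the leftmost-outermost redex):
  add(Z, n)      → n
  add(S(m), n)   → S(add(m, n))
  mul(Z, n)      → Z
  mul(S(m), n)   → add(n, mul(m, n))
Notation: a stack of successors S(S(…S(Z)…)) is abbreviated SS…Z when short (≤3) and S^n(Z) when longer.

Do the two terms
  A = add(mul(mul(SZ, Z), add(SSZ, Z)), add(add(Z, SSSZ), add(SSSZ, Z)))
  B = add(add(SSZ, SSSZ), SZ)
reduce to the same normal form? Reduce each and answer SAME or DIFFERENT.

Answer: SAME — A ⇓ S^6(Z), B ⇓ S^6(Z)

Reduction:
Term A:
  start: add(mul(mul(SZ, Z), add(SSZ, Z)), add(add(Z, SSSZ), add(SSSZ, Z)))
  →1  add(mul(add(Z, mul(Z, Z)), add(SSZ, Z)), add(add(Z, SSSZ), add(SSSZ, Z)))
  →2  add(mul(mul(Z, Z), add(SSZ, Z)), add(add(Z, SSSZ), add(SSSZ, Z)))
  →3  add(mul(Z, add(SSZ, Z)), add(add(Z, SSSZ), add(SSSZ, Z)))
  →4  add(Z, add(add(Z, SSSZ), add(SSSZ, Z)))
  →5  add(add(Z, SSSZ), add(SSSZ, Z))
  →6  add(SSSZ, add(SSSZ, Z))
  →7  S(add(SSZ, add(SSSZ, Z)))
  →8  S(S(add(SZ, add(SSSZ, Z))))
  →9  S(S(S(add(Z, add(SSSZ, Z)))))
  →10  S(S(S(add(SSSZ, Z))))
  →11  S(S(S(S(add(SSZ, Z)))))
  →12  S(S(S(S(S(add(SZ, Z))))))
  →13  S(S(S(S(S(S(add(Z, Z)))))))
  →14  S^6(Z)

Term B:
  start: add(add(SSZ, SSSZ), SZ)
  →1  add(S(add(SZ, SSSZ)), SZ)
  →2  S(add(add(SZ, SSSZ), SZ))
  →3  S(add(S(add(Z, SSSZ)), SZ))
  →4  S(S(add(add(Z, SSSZ), SZ)))
  →5  S(S(add(SSSZ, SZ)))
  →6  S(S(S(add(SSZ, SZ))))
  →7  S(S(S(S(add(SZ, SZ)))))
  →8  S(S(S(S(S(add(Z, SZ))))))
  →9  S^6(Z)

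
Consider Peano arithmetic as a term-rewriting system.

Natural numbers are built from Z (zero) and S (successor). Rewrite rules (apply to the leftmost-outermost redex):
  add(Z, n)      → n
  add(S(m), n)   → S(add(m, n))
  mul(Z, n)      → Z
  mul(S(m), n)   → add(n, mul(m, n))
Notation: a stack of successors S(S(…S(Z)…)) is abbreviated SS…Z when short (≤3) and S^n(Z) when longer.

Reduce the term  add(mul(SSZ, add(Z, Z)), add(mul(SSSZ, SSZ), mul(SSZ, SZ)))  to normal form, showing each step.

Answer: normal form = S^8(Z)  (in 35 steps)

Working:
  start: add(mul(SSZ, add(Z, Z)), add(mul(SSSZ, SSZ), mul(SSZ, SZ)))
  step 1: add(add(add(Z, Z), mul(SZ, add(Z, Z))), add(mul(SSSZ, SSZ), mul(SSZ, SZ)))
  step 2: add(add(Z, mul(SZ, add(Z, Z))), add(mul(SSSZ, SSZ), mul(SSZ, SZ)))
  step 3: add(mul(SZ, add(Z, Z)), add(mul(SSSZ, SSZ), mul(SSZ, SZ)))
  step 4: add(add(add(Z, Z), mul(Z, add(Z, Z))), add(mul(SSSZ, SSZ), mul(SSZ, SZ)))
  step 5: add(add(Z, mul(Z, add(Z, Z))), add(mul(SSSZ, SSZ), mul(SSZ, SZ)))
  step 6: add(mul(Z, add(Z, Z)), add(mul(SSSZ, SSZ), mul(SSZ, SZ)))
  step 7: add(Z, add(mul(SSSZ, SSZ), mul(SSZ, SZ)))
  step 8: add(mul(SSSZ, SSZ), mul(SSZ, SZ))
  step 9: add(add(SSZ, mul(SSZ, SSZ)), mul(SSZ, SZ))
  step 10: add(S(add(SZ, mul(SSZ, SSZ))), mul(SSZ, SZ))
  step 11: S(add(add(SZ, mul(SSZ, SSZ)), mul(SSZ, SZ)))
  step 12: S(add(S(add(Z, mul(SSZ, SSZ))), mul(SSZ, SZ)))
  step 13: S(S(add(add(Z, mul(SSZ, SSZ)), mul(SSZ, SZ))))
  step 14: S(S(add(mul(SSZ, SSZ), mul(SSZ, SZ))))
  step 15: S(S(add(add(SSZ, mul(SZ, SSZ)), mul(SSZ, SZ))))
  step 16: S(S(add(S(add(SZ, mul(SZ, SSZ))), mul(SSZ, SZ))))
  step 17: S(S(S(add(add(SZ, mul(SZ, SSZ)), mul(SSZ, SZ)))))
  step 18: S(S(S(add(S(add(Z, mul(SZ, SSZ))), mul(SSZ, SZ)))))
  step 19: S(S(S(S(add(add(Z, mul(SZ, SSZ)), mul(SSZ, SZ))))))
  step 20: S(S(S(S(add(mul(SZ, SSZ), mul(SSZ, SZ))))))
  step 21: S(S(S(S(add(add(SSZ, mul(Z, SSZ)), mul(SSZ, SZ))))))
  step 22: S(S(S(S(add(S(add(SZ, mul(Z, SSZ))), mul(SSZ, SZ))))))
  step 23: S(S(S(S(S(add(add(SZ, mul(Z, SSZ)), mul(SSZ, SZ)))))))
  step 24: S(S(S(S(S(add(S(add(Z, mul(Z, SSZ))), mul(SSZ, SZ)))))))
  step 25: S(S(S(S(S(S(add(add(Z, mul(Z, SSZ)), mul(SSZ, SZ))))))))
  step 26: S(S(S(S(S(S(add(mul(Z, SSZ), mul(SSZ, SZ))))))))
  step 27: S(S(S(S(S(S(add(Z, mul(SSZ, SZ))))))))
  step 28: S(S(S(S(S(S(mul(SSZ, SZ)))))))
  step 29: S(S(S(S(S(S(add(SZ, mul(SZ, SZ))))))))
  step 30: S(S(S(S(S(S(S(add(Z, mul(SZ, SZ)))))))))
  step 31: S(S(S(S(S(S(S(mul(SZ, SZ))))))))
  step 32: S(S(S(S(S(S(S(add(SZ, mul(Z, SZ)))))))))
  step 33: S(S(S(S(S(S(S(S(add(Z, mul(Z, SZ))))))))))
  step 34: S(S(S(S(S(S(S(S(mul(Z, SZ)))))))))
  step 35: S^8(Z)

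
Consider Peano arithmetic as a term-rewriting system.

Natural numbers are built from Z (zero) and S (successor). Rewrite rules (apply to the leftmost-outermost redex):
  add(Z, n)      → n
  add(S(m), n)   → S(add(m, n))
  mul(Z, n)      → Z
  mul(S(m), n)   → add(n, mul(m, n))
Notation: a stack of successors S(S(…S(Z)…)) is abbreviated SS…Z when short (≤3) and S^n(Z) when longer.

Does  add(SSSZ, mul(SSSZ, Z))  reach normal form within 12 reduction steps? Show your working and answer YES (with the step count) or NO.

  start: add(SSSZ, mul(SSSZ, Z))
  →1  S(add(SSZ, mul(SSSZ, Z)))
  →2  S(S(add(SZ, mul(SSSZ, Z))))
  →3  S(S(S(add(Z, mul(SSSZ, Z)))))
  →4  S(S(S(mul(SSSZ, Z))))
  →5  S(S(S(add(Z, mul(SSZ, Z)))))
  →6  S(S(S(mul(SSZ, Z))))
  →7  S(S(S(add(Z, mul(SZ, Z)))))
  →8  S(S(S(mul(SZ, Z))))
  →9  S(S(S(add(Z, mul(Z, Z)))))
  →10  S(S(S(mul(Z, Z))))
  →11  SSSZ

Answer: YES — reaches normal form SSSZ in 11 ≤ 12 steps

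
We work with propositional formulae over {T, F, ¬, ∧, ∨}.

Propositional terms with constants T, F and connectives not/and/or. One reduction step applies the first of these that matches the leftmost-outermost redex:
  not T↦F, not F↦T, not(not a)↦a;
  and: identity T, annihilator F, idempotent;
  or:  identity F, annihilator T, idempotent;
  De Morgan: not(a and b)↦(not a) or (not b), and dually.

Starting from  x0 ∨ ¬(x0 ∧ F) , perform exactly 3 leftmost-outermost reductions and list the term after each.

  start: x0 ∨ ¬(x0 ∧ F)
  step 1: x0 ∨ (¬x0 ∨ ¬F)
  step 2: x0 ∨ (¬x0 ∨ T)
  step 3: x0 ∨ T

Answer: after 3 steps: x0 ∨ T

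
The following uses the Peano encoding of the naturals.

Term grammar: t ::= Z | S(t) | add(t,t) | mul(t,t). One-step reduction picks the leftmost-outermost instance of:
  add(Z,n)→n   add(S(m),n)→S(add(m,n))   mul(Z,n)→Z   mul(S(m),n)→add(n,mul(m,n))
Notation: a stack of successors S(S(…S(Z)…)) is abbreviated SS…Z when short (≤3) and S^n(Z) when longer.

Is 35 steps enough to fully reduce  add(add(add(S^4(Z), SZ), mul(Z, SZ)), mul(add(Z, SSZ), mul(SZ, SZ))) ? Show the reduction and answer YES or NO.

  start: add(add(add(S^4(Z), SZ), mul(Z, SZ)), mul(add(Z, SSZ), mul(SZ, SZ)))
  step 1: add(add(S(add(SSSZ, SZ)), mul(Z, SZ)), mul(add(Z, SSZ), mul(SZ, SZ)))
  step 2: add(S(add(add(SSSZ, SZ), mul(Z, SZ))), mul(add(Z, SSZ), mul(SZ, SZ)))
  step 3: S(add(add(add(SSSZ, SZ), mul(Z, SZ)), mul(add(Z, SSZ), mul(SZ, SZ))))
  step 4: S(add(add(S(add(SSZ, SZ)), mul(Z, SZ)), mul(add(Z, SSZ), mul(SZ, SZ))))
  step 5: S(add(S(add(add(SSZ, SZ), mul(Z, SZ))), mul(add(Z, SSZ), mul(SZ, SZ))))
  step 6: S(S(add(add(add(SSZ, SZ), mul(Z, SZ)), mul(add(Z, SSZ), mul(SZ, SZ)))))
  step 7: S(S(add(add(S(add(SZ, SZ)), mul(Z, SZ)), mul(add(Z, SSZ), mul(SZ, SZ)))))
  step 8: S(S(add(S(add(add(SZ, SZ), mul(Z, SZ))), mul(add(Z, SSZ), mul(SZ, SZ)))))
  step 9: S(S(S(add(add(add(SZ, SZ), mul(Z, SZ)), mul(add(Z, SSZ), mul(SZ, SZ))))))
  step 10: S(S(S(add(add(S(add(Z, SZ)), mul(Z, SZ)), mul(add(Z, SSZ), mul(SZ, SZ))))))
  step 11: S(S(S(add(S(add(add(Z, SZ), mul(Z, SZ))), mul(add(Z, SSZ), mul(SZ, SZ))))))
  step 12: S(S(S(S(add(add(add(Z, SZ), mul(Z, SZ)), mul(add(Z, SSZ), mul(SZ, SZ)))))))
  step 13: S(S(S(S(add(add(SZ, mul(Z, SZ)), mul(add(Z, SSZ), mul(SZ, SZ)))))))
  step 14: S(S(S(S(add(S(add(Z, mul(Z, SZ))), mul(add(Z, SSZ), mul(SZ, SZ)))))))
  step 15: S(S(S(S(S(add(add(Z, mul(Z, SZ)), mul(add(Z, SSZ), mul(SZ, SZ))))))))
  step 16: S(S(S(S(S(add(mul(Z, SZ), mul(add(Z, SSZ), mul(SZ, SZ))))))))
  step 17: S(S(S(S(S(add(Z, mul(add(Z, SSZ), mul(SZ, SZ))))))))
  step 18: S(S(S(S(S(mul(add(Z, SSZ), mul(SZ, SZ)))))))
  step 19: S(S(S(S(S(mul(SSZ, mul(SZ, SZ)))))))
  step 20: S(S(S(S(S(add(mul(SZ, SZ), mul(SZ, mul(SZ, SZ))))))))
  step 21: S(S(S(S(S(add(add(SZ, mul(Z, SZ)), mul(SZ, mul(SZ, SZ))))))))
  step 22: S(S(S(S(S(add(S(add(Z, mul(Z, SZ))), mul(SZ, mul(SZ, SZ))))))))
  step 23: S(S(S(S(S(S(add(add(Z, mul(Z, SZ)), mul(SZ, mul(SZ, SZ)))))))))
  step 24: S(S(S(S(S(S(add(mul(Z, SZ), mul(SZ, mul(SZ, SZ)))))))))
  step 25: S(S(S(S(S(S(add(Z, mul(SZ, mul(SZ, SZ)))))))))
  step 26: S(S(S(S(S(S(mul(SZ, mul(SZ, SZ))))))))
  step 27: S(S(S(S(S(S(add(mul(SZ, SZ), mul(Z, mul(SZ, SZ)))))))))
  step 28: S(S(S(S(S(S(add(add(SZ, mul(Z, SZ)), mul(Z, mul(SZ, SZ)))))))))
  step 29: S(S(S(S(S(S(add(S(add(Z, mul(Z, SZ))), mul(Z, mul(SZ, SZ)))))))))
  step 30: S(S(S(S(S(S(S(add(add(Z, mul(Z, SZ)), mul(Z, mul(SZ, SZ))))))))))
  step 31: S(S(S(S(S(S(S(add(mul(Z, SZ), mul(Z, mul(SZ, SZ))))))))))
  step 32: S(S(S(S(S(S(S(add(Z, mul(Z, mul(SZ, SZ))))))))))
  step 33: S(S(S(S(S(S(S(mul(Z, mul(SZ, SZ)))))))))
  step 34: S^7(Z)

Answer: YES — reaches normal form S^7(Z) in 34 ≤ 35 steps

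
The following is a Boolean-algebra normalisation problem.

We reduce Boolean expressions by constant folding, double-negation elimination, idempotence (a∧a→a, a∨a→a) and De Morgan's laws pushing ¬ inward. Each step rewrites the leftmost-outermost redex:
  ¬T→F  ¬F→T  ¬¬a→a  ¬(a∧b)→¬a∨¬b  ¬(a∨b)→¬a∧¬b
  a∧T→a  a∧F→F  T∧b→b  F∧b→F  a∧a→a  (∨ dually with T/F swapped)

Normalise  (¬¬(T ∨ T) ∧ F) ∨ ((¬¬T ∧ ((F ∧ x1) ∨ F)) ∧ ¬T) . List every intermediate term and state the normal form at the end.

  start: (¬¬(T ∨ T) ∧ F) ∨ ((¬¬T ∧ ((F ∧ x1) ∨ F)) ∧ ¬T)
  [1] F ∨ ((¬¬T ∧ ((F ∧ x1) ∨ F)) ∧ ¬T)
  [2] (¬¬T ∧ ((F ∧ x1) ∨ F)) ∧ ¬T
  [3] (T ∧ ((F ∧ x1) ∨ F)) ∧ ¬T
  [4] ((F ∧ x1) ∨ F) ∧ ¬T
  [5] (F ∧ x1) ∧ ¬T
  [6] F ∧ ¬T
  [7] F

Answer: normal form = F  (in 7 steps)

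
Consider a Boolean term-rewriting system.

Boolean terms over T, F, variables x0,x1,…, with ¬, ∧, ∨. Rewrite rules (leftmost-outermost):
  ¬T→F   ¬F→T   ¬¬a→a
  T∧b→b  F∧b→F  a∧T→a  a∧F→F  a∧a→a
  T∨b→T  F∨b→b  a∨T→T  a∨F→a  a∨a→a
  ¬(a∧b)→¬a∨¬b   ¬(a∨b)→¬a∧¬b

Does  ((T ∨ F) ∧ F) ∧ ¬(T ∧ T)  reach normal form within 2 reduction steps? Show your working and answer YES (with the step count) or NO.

Answer: YES — reaches normal form F in 2 ≤ 2 steps

Reduction:
  start: ((T ∨ F) ∧ F) ∧ ¬(T ∧ T)
  [1] F ∧ ¬(T ∧ T)
  [2] F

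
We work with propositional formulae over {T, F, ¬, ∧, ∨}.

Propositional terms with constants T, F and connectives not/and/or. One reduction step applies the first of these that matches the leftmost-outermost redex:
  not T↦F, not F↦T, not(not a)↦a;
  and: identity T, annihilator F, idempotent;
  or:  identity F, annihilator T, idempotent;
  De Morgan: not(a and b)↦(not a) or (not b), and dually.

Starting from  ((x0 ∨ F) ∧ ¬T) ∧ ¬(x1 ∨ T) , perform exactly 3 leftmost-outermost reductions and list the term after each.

  start: ((x0 ∨ F) ∧ ¬T) ∧ ¬(x1 ∨ T)
  [1] (x0 ∧ ¬T) ∧ ¬(x1 ∨ T)
  [2] (x0 ∧ F) ∧ ¬(x1 ∨ T)
  [3] F ∧ ¬(x1 ∨ T)

Answer: after 3 steps: F ∧ ¬(x1 ∨ T)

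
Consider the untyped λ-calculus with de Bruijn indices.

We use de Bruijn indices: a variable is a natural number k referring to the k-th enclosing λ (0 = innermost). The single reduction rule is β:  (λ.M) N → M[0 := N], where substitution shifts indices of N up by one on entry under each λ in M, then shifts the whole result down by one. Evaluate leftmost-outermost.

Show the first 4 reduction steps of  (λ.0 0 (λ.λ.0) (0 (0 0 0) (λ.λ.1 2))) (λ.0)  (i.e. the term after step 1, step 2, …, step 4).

Answer: after 4 steps: λ.0

Working:
  start: (λ.0 0 (λ.λ.0) (0 (0 0 0) (λ.λ.1 2))) (λ.0)
  →1  (λ.0) (λ.0) (λ.λ.0) ((λ.0) ((λ.0) (λ.0) (λ.0)) (λ.λ.1 (λ.0)))
  →2  (λ.0) (λ.λ.0) ((λ.0) ((λ.0) (λ.0) (λ.0)) (λ.λ.1 (λ.0)))
  →3  (λ.λ.0) ((λ.0) ((λ.0) (λ.0) (λ.0)) (λ.λ.1 (λ.0)))
  →4  λ.0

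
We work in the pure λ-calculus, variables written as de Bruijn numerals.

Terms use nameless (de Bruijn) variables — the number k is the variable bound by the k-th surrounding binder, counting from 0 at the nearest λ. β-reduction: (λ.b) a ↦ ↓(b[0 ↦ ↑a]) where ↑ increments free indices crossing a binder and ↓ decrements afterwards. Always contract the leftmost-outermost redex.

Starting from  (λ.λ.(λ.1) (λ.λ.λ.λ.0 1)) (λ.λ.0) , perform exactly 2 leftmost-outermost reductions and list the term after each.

  start: (λ.λ.(λ.1) (λ.λ.λ.λ.0 1)) (λ.λ.0)
  →1  λ.(λ.1) (λ.λ.λ.λ.0 1)
  →2  λ.0

Answer: after 2 steps: λ.0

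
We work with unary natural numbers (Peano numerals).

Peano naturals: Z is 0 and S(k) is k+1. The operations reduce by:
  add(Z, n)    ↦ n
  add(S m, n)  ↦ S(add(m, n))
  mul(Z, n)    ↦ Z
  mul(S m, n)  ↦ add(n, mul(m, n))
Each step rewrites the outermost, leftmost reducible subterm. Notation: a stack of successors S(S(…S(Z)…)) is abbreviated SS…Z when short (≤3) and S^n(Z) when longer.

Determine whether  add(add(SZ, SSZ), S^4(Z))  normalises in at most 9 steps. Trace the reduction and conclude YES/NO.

  start: add(add(SZ, SSZ), S^4(Z))
  →1  add(S(add(Z, SSZ)), S^4(Z))
  →2  S(add(add(Z, SSZ), S^4(Z)))
  →3  S(add(SSZ, S^4(Z)))
  →4  S(S(add(SZ, S^4(Z))))
  →5  S(S(S(add(Z, S^4(Z)))))
  →6  S^7(Z)

Answer: YES — reaches normal form S^7(Z) in 6 ≤ 9 steps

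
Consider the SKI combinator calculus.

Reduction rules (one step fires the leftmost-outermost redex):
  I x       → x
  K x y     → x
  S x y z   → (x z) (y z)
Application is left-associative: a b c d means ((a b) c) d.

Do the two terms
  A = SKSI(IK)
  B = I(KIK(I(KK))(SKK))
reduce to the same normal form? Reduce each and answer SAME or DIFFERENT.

Term A:
  start: SKSI(IK)
  →1  KI(SI)(IK)
  →2  I(IK)
  →3  IK
  →4  K

Term B:
  start: I(KIK(I(KK))(SKK))
  →1  KIK(I(KK))(SKK)
  →2  I(I(KK))(SKK)
  →3  I(KK)(SKK)
  →4  KK(SKK)
  →5  K

Answer: SAME — A ⇓ K, B ⇓ K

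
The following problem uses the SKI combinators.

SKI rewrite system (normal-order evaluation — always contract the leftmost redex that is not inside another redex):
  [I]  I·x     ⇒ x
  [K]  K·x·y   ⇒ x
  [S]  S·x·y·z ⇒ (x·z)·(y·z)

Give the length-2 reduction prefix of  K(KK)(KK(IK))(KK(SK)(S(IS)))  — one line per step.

  start: K(KK)(KK(IK))(KK(SK)(S(IS)))
  →1  KK(KK(SK)(S(IS)))
  →2  K

Answer: after 2 steps: K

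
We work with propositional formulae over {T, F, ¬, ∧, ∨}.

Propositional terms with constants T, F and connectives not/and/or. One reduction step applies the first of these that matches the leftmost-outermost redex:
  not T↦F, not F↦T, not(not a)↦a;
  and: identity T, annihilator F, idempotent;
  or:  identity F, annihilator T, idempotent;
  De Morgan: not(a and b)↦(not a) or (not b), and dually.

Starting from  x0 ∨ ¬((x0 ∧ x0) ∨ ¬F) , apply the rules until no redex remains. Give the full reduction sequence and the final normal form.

  start: x0 ∨ ¬((x0 ∧ x0) ∨ ¬F)
  step 1: x0 ∨ (¬(x0 ∧ x0) ∧ ¬¬F)
  step 2: x0 ∨ ((¬x0 ∨ ¬x0) ∧ ¬¬F)
  step 3: x0 ∨ (¬x0 ∧ ¬¬F)
  step 4: x0 ∨ (¬x0 ∧ F)
  step 5: x0 ∨ F
  step 6: x0

Answer: normal form = x0  (in 6 steps)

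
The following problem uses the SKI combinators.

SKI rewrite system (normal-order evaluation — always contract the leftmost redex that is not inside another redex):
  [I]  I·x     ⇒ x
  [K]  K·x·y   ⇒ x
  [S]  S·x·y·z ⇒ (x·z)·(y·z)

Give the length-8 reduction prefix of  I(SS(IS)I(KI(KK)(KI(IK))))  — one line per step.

  start: I(SS(IS)I(KI(KK)(KI(IK))))
  step 1: SS(IS)I(KI(KK)(KI(IK)))
  step 2: SI(ISI)(KI(KK)(KI(IK)))
  step 3: I(KI(KK)(KI(IK)))(ISI(KI(KK)(KI(IK))))
  step 4: KI(KK)(KI(IK))(ISI(KI(KK)(KI(IK))))
  step 5: I(KI(IK))(ISI(KI(KK)(KI(IK))))
  step 6: KI(IK)(ISI(KI(KK)(KI(IK))))
  step 7: I(ISI(KI(KK)(KI(IK))))
  step 8: ISI(KI(KK)(KI(IK)))

Answer: after 8 steps: ISI(KI(KK)(KI(IK)))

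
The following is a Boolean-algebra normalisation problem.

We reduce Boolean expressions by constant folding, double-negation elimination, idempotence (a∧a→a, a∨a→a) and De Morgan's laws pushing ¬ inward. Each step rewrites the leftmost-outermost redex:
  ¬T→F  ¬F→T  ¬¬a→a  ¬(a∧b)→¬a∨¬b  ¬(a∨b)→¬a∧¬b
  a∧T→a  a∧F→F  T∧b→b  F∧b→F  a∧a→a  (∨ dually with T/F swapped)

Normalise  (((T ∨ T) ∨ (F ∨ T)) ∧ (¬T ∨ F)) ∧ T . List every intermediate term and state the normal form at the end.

Answer: normal form = F  (in 6 steps)

Derivation:
  start: (((T ∨ T) ∨ (F ∨ T)) ∧ (¬T ∨ F)) ∧ T
  →1  ((T ∨ T) ∨ (F ∨ T)) ∧ (¬T ∨ F)
  →2  (T ∨ (F ∨ T)) ∧ (¬T ∨ F)
  →3  T ∧ (¬T ∨ F)
  →4  ¬T ∨ F
  →5  ¬T
  →6  F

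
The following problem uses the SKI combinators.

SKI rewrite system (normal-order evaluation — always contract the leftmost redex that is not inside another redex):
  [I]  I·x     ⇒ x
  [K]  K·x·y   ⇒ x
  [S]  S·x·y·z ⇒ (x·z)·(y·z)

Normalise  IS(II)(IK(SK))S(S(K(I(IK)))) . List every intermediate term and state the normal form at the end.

  start: IS(II)(IK(SK))S(S(K(I(IK))))
  step 1: S(II)(IK(SK))S(S(K(I(IK))))
  step 2: IIS(IK(SK)S)(S(K(I(IK))))
  step 3: IS(IK(SK)S)(S(K(I(IK))))
  step 4: S(IK(SK)S)(S(K(I(IK))))
  step 5: S(K(SK)S)(S(K(I(IK))))
  step 6: S(SK)(S(K(I(IK))))
  step 7: S(SK)(S(K(IK)))
  step 8: S(SK)(S(KK))

Answer: normal form = S(SK)(S(KK))  (in 8 steps)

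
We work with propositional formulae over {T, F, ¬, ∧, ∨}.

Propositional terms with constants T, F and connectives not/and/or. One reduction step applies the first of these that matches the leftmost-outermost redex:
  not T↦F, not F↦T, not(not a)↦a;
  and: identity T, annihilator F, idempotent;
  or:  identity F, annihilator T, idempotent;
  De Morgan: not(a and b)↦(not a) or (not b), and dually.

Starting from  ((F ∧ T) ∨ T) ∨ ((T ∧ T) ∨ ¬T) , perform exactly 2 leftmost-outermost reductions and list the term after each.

Answer: after 2 steps: T

Reduction:
  start: ((F ∧ T) ∨ T) ∨ ((T ∧ T) ∨ ¬T)
  [1] T ∨ ((T ∧ T) ∨ ¬T)
  [2] T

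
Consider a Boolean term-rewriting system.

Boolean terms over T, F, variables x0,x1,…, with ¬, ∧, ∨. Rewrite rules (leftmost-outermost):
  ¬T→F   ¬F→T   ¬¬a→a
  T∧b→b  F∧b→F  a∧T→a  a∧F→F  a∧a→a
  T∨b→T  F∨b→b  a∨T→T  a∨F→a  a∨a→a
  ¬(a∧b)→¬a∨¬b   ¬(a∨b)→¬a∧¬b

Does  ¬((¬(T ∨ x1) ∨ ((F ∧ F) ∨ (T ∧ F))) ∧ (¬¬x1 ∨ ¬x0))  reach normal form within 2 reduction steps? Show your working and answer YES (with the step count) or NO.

Answer: NO — after 2 steps the term is (¬¬(T ∨ x1) ∧ ¬((F ∧ F) ∨ (T ∧ F))) ∨ ¬(¬¬x1 ∨ ¬x0), not yet normal

Derivation:
  start: ¬((¬(T ∨ x1) ∨ ((F ∧ F) ∨ (T ∧ F))) ∧ (¬¬x1 ∨ ¬x0))
  →1  ¬(¬(T ∨ x1) ∨ ((F ∧ F) ∨ (T ∧ F))) ∨ ¬(¬¬x1 ∨ ¬x0)
  →2  (¬¬(T ∨ x1) ∧ ¬((F ∧ F) ∨ (T ∧ F))) ∨ ¬(¬¬x1 ∨ ¬x0)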